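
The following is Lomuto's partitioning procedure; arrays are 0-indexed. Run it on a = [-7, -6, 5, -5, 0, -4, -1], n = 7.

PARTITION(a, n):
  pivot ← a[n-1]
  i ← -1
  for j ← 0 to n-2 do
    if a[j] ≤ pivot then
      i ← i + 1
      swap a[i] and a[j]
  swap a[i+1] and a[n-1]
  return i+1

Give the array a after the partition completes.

[-7, -6, -5, -4, -1, 5, 0]

pivot = a[6] = -1; i = -1
j=0: a[0]=-7 ≤ -1 → i=0, swap a[0],a[0] (no change) → [-7, -6, 5, -5, 0, -4, -1]
j=1: a[1]=-6 ≤ -1 → i=1, swap a[1],a[1] (no change) → [-7, -6, 5, -5, 0, -4, -1]
j=2: a[2]=5 > -1 → no swap
j=3: a[3]=-5 ≤ -1 → i=2, swap a[2],a[3] → [-7, -6, -5, 5, 0, -4, -1]
j=4: a[4]=0 > -1 → no swap
j=5: a[5]=-4 ≤ -1 → i=3, swap a[3],a[5] → [-7, -6, -5, -4, 0, 5, -1]
final swap a[4],a[6] → [-7, -6, -5, -4, -1, 5, 0]; return 4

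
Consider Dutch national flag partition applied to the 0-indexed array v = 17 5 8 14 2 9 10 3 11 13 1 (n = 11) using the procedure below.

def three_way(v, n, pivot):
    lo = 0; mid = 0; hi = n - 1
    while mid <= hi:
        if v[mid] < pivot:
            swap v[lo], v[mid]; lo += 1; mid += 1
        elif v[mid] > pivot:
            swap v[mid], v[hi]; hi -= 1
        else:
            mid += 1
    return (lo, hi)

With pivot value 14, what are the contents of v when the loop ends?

1 5 8 2 9 10 3 11 13 14 17

pivot = 14; lo=0, mid=0, hi=10
v[mid]=17>14: swap v[0],v[10]; hi=9 → 1 5 8 14 2 9 10 3 11 13 17
v[mid]=1<14: swap v[0],v[0]; lo=1,mid=1 → 1 5 8 14 2 9 10 3 11 13 17
v[mid]=5<14: swap v[1],v[1]; lo=2,mid=2 → 1 5 8 14 2 9 10 3 11 13 17
v[mid]=8<14: swap v[2],v[2]; lo=3,mid=3 → 1 5 8 14 2 9 10 3 11 13 17
v[mid]=14=14: mid=4
v[mid]=2<14: swap v[3],v[4]; lo=4,mid=5 → 1 5 8 2 14 9 10 3 11 13 17
v[mid]=9<14: swap v[4],v[5]; lo=5,mid=6 → 1 5 8 2 9 14 10 3 11 13 17
v[mid]=10<14: swap v[5],v[6]; lo=6,mid=7 → 1 5 8 2 9 10 14 3 11 13 17
v[mid]=3<14: swap v[6],v[7]; lo=7,mid=8 → 1 5 8 2 9 10 3 14 11 13 17
v[mid]=11<14: swap v[7],v[8]; lo=8,mid=9 → 1 5 8 2 9 10 3 11 14 13 17
v[mid]=13<14: swap v[8],v[9]; lo=9,mid=10 → 1 5 8 2 9 10 3 11 13 14 17
end: lo=9, hi=9; v = 1 5 8 2 9 10 3 11 13 14 17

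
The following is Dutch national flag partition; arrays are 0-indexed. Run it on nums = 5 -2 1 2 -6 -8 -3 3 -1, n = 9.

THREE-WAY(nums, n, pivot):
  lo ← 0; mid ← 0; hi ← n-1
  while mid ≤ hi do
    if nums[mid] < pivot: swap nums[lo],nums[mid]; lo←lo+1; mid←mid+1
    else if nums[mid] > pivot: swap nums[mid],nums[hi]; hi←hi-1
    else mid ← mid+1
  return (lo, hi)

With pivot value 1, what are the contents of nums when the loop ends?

pivot = 1; lo=0, mid=0, hi=8
nums[mid]=5>1: swap nums[0],nums[8]; hi=7 → -1 -2 1 2 -6 -8 -3 3 5
nums[mid]=-1<1: swap nums[0],nums[0]; lo=1,mid=1 → -1 -2 1 2 -6 -8 -3 3 5
nums[mid]=-2<1: swap nums[1],nums[1]; lo=2,mid=2 → -1 -2 1 2 -6 -8 -3 3 5
nums[mid]=1=1: mid=3
nums[mid]=2>1: swap nums[3],nums[7]; hi=6 → -1 -2 1 3 -6 -8 -3 2 5
nums[mid]=3>1: swap nums[3],nums[6]; hi=5 → -1 -2 1 -3 -6 -8 3 2 5
nums[mid]=-3<1: swap nums[2],nums[3]; lo=3,mid=4 → -1 -2 -3 1 -6 -8 3 2 5
nums[mid]=-6<1: swap nums[3],nums[4]; lo=4,mid=5 → -1 -2 -3 -6 1 -8 3 2 5
nums[mid]=-8<1: swap nums[4],nums[5]; lo=5,mid=6 → -1 -2 -3 -6 -8 1 3 2 5
end: lo=5, hi=5; nums = -1 -2 -3 -6 -8 1 3 2 5

-1 -2 -3 -6 -8 1 3 2 5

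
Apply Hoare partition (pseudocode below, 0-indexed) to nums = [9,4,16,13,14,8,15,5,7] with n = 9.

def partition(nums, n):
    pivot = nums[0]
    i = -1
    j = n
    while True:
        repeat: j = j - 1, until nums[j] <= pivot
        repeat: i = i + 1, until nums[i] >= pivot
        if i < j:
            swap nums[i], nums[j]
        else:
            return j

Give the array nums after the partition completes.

[7,4,5,8,14,13,15,16,9]

pivot=9
j stops at 8 (7), i stops at 0 (9); swap ⇒ [7,4,16,13,14,8,15,5,9]
j stops at 7 (5), i stops at 2 (16); swap ⇒ [7,4,5,13,14,8,15,16,9]
j stops at 5 (8), i stops at 3 (13); swap ⇒ [7,4,5,8,14,13,15,16,9]
j stops at 3, i stops at 4; i≥j ⇒ return 3. nums=[7,4,5,8,14,13,15,16,9]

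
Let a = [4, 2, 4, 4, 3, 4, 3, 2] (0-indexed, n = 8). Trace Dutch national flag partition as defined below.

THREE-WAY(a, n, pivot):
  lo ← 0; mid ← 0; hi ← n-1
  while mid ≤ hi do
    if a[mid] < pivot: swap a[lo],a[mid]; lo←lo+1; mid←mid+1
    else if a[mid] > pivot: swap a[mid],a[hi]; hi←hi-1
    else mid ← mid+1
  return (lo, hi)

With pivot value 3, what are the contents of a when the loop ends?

[2, 2, 3, 3, 4, 4, 4, 4]

lo=0 mid=0 hi=7
4>3: swap(0,7), hi=6 ⇒ [2, 2, 4, 4, 3, 4, 3, 4]
2<3: swap(0,0), lo=1 mid=1 ⇒ [2, 2, 4, 4, 3, 4, 3, 4]
2<3: swap(1,1), lo=2 mid=2 ⇒ [2, 2, 4, 4, 3, 4, 3, 4]
4>3: swap(2,6), hi=5 ⇒ [2, 2, 3, 4, 3, 4, 4, 4]
3=3: mid=3
4>3: swap(3,5), hi=4 ⇒ [2, 2, 3, 4, 3, 4, 4, 4]
4>3: swap(3,4), hi=3 ⇒ [2, 2, 3, 3, 4, 4, 4, 4]
3=3: mid=4
done. lo=2 hi=3; a=[2, 2, 3, 3, 4, 4, 4, 4]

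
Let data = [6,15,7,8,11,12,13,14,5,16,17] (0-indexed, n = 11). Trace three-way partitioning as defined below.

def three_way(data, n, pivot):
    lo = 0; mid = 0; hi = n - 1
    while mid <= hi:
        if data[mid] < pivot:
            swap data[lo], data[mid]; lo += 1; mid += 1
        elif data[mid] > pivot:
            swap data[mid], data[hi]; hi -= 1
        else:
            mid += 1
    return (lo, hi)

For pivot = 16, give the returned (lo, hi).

pivot = 16; lo=0, mid=0, hi=10
data[mid]=6<16: swap data[0],data[0]; lo=1,mid=1 → [6,15,7,8,11,12,13,14,5,16,17]
data[mid]=15<16: swap data[1],data[1]; lo=2,mid=2 → [6,15,7,8,11,12,13,14,5,16,17]
data[mid]=7<16: swap data[2],data[2]; lo=3,mid=3 → [6,15,7,8,11,12,13,14,5,16,17]
data[mid]=8<16: swap data[3],data[3]; lo=4,mid=4 → [6,15,7,8,11,12,13,14,5,16,17]
data[mid]=11<16: swap data[4],data[4]; lo=5,mid=5 → [6,15,7,8,11,12,13,14,5,16,17]
data[mid]=12<16: swap data[5],data[5]; lo=6,mid=6 → [6,15,7,8,11,12,13,14,5,16,17]
data[mid]=13<16: swap data[6],data[6]; lo=7,mid=7 → [6,15,7,8,11,12,13,14,5,16,17]
data[mid]=14<16: swap data[7],data[7]; lo=8,mid=8 → [6,15,7,8,11,12,13,14,5,16,17]
data[mid]=5<16: swap data[8],data[8]; lo=9,mid=9 → [6,15,7,8,11,12,13,14,5,16,17]
data[mid]=16=16: mid=10
data[mid]=17>16: swap data[10],data[10]; hi=9 → [6,15,7,8,11,12,13,14,5,16,17]
end: lo=9, hi=9; data = [6,15,7,8,11,12,13,14,5,16,17]

(9, 9)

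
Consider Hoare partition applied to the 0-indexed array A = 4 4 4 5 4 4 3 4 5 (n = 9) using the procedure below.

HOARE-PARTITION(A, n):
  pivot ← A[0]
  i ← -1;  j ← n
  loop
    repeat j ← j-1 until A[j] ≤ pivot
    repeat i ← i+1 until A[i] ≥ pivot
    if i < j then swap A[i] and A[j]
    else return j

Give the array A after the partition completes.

pivot=4
j stops at 7 (4), i stops at 0 (4); swap ⇒ 4 4 4 5 4 4 3 4 5
j stops at 6 (3), i stops at 1 (4); swap ⇒ 4 3 4 5 4 4 4 4 5
j stops at 5 (4), i stops at 2 (4); swap ⇒ 4 3 4 5 4 4 4 4 5
j stops at 4 (4), i stops at 3 (5); swap ⇒ 4 3 4 4 5 4 4 4 5
j stops at 3, i stops at 4; i≥j ⇒ return 3. A=4 3 4 4 5 4 4 4 5

4 3 4 4 5 4 4 4 5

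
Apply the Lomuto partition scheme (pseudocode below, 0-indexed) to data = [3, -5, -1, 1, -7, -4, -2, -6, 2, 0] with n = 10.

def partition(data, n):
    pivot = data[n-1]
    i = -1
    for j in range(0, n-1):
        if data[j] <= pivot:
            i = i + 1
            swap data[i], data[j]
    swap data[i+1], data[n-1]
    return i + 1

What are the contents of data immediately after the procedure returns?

pivot = data[9] = 0; i = -1
j=0: data[0]=3 > 0 → no swap
j=1: data[1]=-5 ≤ 0 → i=0, swap data[0],data[1] → [-5, 3, -1, 1, -7, -4, -2, -6, 2, 0]
j=2: data[2]=-1 ≤ 0 → i=1, swap data[1],data[2] → [-5, -1, 3, 1, -7, -4, -2, -6, 2, 0]
j=3: data[3]=1 > 0 → no swap
j=4: data[4]=-7 ≤ 0 → i=2, swap data[2],data[4] → [-5, -1, -7, 1, 3, -4, -2, -6, 2, 0]
j=5: data[5]=-4 ≤ 0 → i=3, swap data[3],data[5] → [-5, -1, -7, -4, 3, 1, -2, -6, 2, 0]
j=6: data[6]=-2 ≤ 0 → i=4, swap data[4],data[6] → [-5, -1, -7, -4, -2, 1, 3, -6, 2, 0]
j=7: data[7]=-6 ≤ 0 → i=5, swap data[5],data[7] → [-5, -1, -7, -4, -2, -6, 3, 1, 2, 0]
j=8: data[8]=2 > 0 → no swap
final swap data[6],data[9] → [-5, -1, -7, -4, -2, -6, 0, 1, 2, 3]; return 6

[-5, -1, -7, -4, -2, -6, 0, 1, 2, 3]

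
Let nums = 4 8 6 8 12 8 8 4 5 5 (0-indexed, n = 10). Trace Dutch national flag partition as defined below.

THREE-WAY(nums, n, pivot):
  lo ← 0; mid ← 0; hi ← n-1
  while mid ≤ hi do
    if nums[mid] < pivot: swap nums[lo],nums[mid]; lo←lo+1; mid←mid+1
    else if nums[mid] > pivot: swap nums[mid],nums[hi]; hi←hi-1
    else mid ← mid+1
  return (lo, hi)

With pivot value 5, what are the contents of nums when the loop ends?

4 4 5 5 8 8 12 8 6 8

lo=0 mid=0 hi=9
4<5: swap(0,0), lo=1 mid=1 ⇒ 4 8 6 8 12 8 8 4 5 5
8>5: swap(1,9), hi=8 ⇒ 4 5 6 8 12 8 8 4 5 8
5=5: mid=2
6>5: swap(2,8), hi=7 ⇒ 4 5 5 8 12 8 8 4 6 8
5=5: mid=3
8>5: swap(3,7), hi=6 ⇒ 4 5 5 4 12 8 8 8 6 8
4<5: swap(1,3), lo=2 mid=4 ⇒ 4 4 5 5 12 8 8 8 6 8
12>5: swap(4,6), hi=5 ⇒ 4 4 5 5 8 8 12 8 6 8
8>5: swap(4,5), hi=4 ⇒ 4 4 5 5 8 8 12 8 6 8
8>5: swap(4,4), hi=3 ⇒ 4 4 5 5 8 8 12 8 6 8
done. lo=2 hi=3; nums=4 4 5 5 8 8 12 8 6 8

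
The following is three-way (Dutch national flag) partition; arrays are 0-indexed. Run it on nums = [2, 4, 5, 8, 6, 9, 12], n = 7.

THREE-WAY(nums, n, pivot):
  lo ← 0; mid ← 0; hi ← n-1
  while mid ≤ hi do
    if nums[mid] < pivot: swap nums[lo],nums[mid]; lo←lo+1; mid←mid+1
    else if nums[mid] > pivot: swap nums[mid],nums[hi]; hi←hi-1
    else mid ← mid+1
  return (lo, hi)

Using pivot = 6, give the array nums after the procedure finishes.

pivot = 6; lo=0, mid=0, hi=6
nums[mid]=2<6: swap nums[0],nums[0]; lo=1,mid=1 → [2, 4, 5, 8, 6, 9, 12]
nums[mid]=4<6: swap nums[1],nums[1]; lo=2,mid=2 → [2, 4, 5, 8, 6, 9, 12]
nums[mid]=5<6: swap nums[2],nums[2]; lo=3,mid=3 → [2, 4, 5, 8, 6, 9, 12]
nums[mid]=8>6: swap nums[3],nums[6]; hi=5 → [2, 4, 5, 12, 6, 9, 8]
nums[mid]=12>6: swap nums[3],nums[5]; hi=4 → [2, 4, 5, 9, 6, 12, 8]
nums[mid]=9>6: swap nums[3],nums[4]; hi=3 → [2, 4, 5, 6, 9, 12, 8]
nums[mid]=6=6: mid=4
end: lo=3, hi=3; nums = [2, 4, 5, 6, 9, 12, 8]

[2, 4, 5, 6, 9, 12, 8]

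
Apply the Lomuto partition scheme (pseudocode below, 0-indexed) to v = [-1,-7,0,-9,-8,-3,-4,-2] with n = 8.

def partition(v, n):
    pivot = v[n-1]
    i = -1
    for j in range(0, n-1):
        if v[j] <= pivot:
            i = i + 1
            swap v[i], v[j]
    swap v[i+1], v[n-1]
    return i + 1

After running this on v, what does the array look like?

[-7,-9,-8,-3,-4,-2,0,-1]

pivot = v[7] = -2; i = -1
j=0: v[0]=-1 > -2 → no swap
j=1: v[1]=-7 ≤ -2 → i=0, swap v[0],v[1] → [-7,-1,0,-9,-8,-3,-4,-2]
j=2: v[2]=0 > -2 → no swap
j=3: v[3]=-9 ≤ -2 → i=1, swap v[1],v[3] → [-7,-9,0,-1,-8,-3,-4,-2]
j=4: v[4]=-8 ≤ -2 → i=2, swap v[2],v[4] → [-7,-9,-8,-1,0,-3,-4,-2]
j=5: v[5]=-3 ≤ -2 → i=3, swap v[3],v[5] → [-7,-9,-8,-3,0,-1,-4,-2]
j=6: v[6]=-4 ≤ -2 → i=4, swap v[4],v[6] → [-7,-9,-8,-3,-4,-1,0,-2]
final swap v[5],v[7] → [-7,-9,-8,-3,-4,-2,0,-1]; return 5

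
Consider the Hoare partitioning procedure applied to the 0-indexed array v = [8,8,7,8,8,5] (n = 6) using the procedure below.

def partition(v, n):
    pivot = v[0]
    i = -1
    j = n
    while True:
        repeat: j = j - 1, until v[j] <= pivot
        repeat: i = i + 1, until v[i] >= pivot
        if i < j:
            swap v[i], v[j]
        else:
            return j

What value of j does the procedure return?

3

pivot = v[0] = 8; i = -1, j = 6
j→5 (v[5]=5≤8), i→0 (v[0]=8≥8); i<j, swap → [5,8,7,8,8,8]
j→4 (v[4]=8≤8), i→1 (v[1]=8≥8); i<j, swap → [5,8,7,8,8,8]
j→3, i→3; i≥j, return j=3. v = [5,8,7,8,8,8]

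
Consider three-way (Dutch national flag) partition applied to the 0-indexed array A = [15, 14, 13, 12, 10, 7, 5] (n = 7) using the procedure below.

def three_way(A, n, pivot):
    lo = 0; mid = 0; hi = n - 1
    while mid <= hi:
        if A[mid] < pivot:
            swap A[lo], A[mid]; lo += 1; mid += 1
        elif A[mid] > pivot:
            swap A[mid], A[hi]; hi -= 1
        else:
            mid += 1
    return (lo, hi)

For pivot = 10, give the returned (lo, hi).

(2, 2)

pivot = 10; lo=0, mid=0, hi=6
A[mid]=15>10: swap A[0],A[6]; hi=5 → [5, 14, 13, 12, 10, 7, 15]
A[mid]=5<10: swap A[0],A[0]; lo=1,mid=1 → [5, 14, 13, 12, 10, 7, 15]
A[mid]=14>10: swap A[1],A[5]; hi=4 → [5, 7, 13, 12, 10, 14, 15]
A[mid]=7<10: swap A[1],A[1]; lo=2,mid=2 → [5, 7, 13, 12, 10, 14, 15]
A[mid]=13>10: swap A[2],A[4]; hi=3 → [5, 7, 10, 12, 13, 14, 15]
A[mid]=10=10: mid=3
A[mid]=12>10: swap A[3],A[3]; hi=2 → [5, 7, 10, 12, 13, 14, 15]
end: lo=2, hi=2; A = [5, 7, 10, 12, 13, 14, 15]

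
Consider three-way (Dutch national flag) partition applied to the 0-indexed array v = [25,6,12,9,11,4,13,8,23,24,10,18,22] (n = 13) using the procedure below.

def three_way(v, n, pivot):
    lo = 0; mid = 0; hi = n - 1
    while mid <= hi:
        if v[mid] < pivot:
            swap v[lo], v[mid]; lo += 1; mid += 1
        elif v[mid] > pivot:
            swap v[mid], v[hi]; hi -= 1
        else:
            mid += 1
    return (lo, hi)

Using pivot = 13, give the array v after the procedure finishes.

[10,6,12,9,11,4,8,13,24,23,18,22,25]

pivot = 13; lo=0, mid=0, hi=12
v[mid]=25>13: swap v[0],v[12]; hi=11 → [22,6,12,9,11,4,13,8,23,24,10,18,25]
v[mid]=22>13: swap v[0],v[11]; hi=10 → [18,6,12,9,11,4,13,8,23,24,10,22,25]
v[mid]=18>13: swap v[0],v[10]; hi=9 → [10,6,12,9,11,4,13,8,23,24,18,22,25]
v[mid]=10<13: swap v[0],v[0]; lo=1,mid=1 → [10,6,12,9,11,4,13,8,23,24,18,22,25]
v[mid]=6<13: swap v[1],v[1]; lo=2,mid=2 → [10,6,12,9,11,4,13,8,23,24,18,22,25]
v[mid]=12<13: swap v[2],v[2]; lo=3,mid=3 → [10,6,12,9,11,4,13,8,23,24,18,22,25]
v[mid]=9<13: swap v[3],v[3]; lo=4,mid=4 → [10,6,12,9,11,4,13,8,23,24,18,22,25]
v[mid]=11<13: swap v[4],v[4]; lo=5,mid=5 → [10,6,12,9,11,4,13,8,23,24,18,22,25]
v[mid]=4<13: swap v[5],v[5]; lo=6,mid=6 → [10,6,12,9,11,4,13,8,23,24,18,22,25]
v[mid]=13=13: mid=7
v[mid]=8<13: swap v[6],v[7]; lo=7,mid=8 → [10,6,12,9,11,4,8,13,23,24,18,22,25]
v[mid]=23>13: swap v[8],v[9]; hi=8 → [10,6,12,9,11,4,8,13,24,23,18,22,25]
v[mid]=24>13: swap v[8],v[8]; hi=7 → [10,6,12,9,11,4,8,13,24,23,18,22,25]
end: lo=7, hi=7; v = [10,6,12,9,11,4,8,13,24,23,18,22,25]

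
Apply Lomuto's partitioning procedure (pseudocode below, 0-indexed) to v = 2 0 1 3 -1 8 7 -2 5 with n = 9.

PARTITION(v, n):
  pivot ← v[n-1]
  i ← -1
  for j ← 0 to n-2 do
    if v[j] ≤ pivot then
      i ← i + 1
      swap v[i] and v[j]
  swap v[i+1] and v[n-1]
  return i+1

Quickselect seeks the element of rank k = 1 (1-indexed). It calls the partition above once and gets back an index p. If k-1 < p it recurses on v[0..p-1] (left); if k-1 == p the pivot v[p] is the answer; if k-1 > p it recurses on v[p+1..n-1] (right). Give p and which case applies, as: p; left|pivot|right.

pivot=5, i=-1
j=0: 2≤5, i=0, swap(0,0) ⇒ 2 0 1 3 -1 8 7 -2 5
j=1: 0≤5, i=1, swap(1,1) ⇒ 2 0 1 3 -1 8 7 -2 5
j=2: 1≤5, i=2, swap(2,2) ⇒ 2 0 1 3 -1 8 7 -2 5
j=3: 3≤5, i=3, swap(3,3) ⇒ 2 0 1 3 -1 8 7 -2 5
j=4: -1≤5, i=4, swap(4,4) ⇒ 2 0 1 3 -1 8 7 -2 5
j=5: 8>5, skip
j=6: 7>5, skip
j=7: -2≤5, i=5, swap(5,7) ⇒ 2 0 1 3 -1 -2 7 8 5
swap(6,8) ⇒ 2 0 1 3 -1 -2 5 8 7; return 6
p = 6; k-1 = 0 < 6 ⇒ left

6; left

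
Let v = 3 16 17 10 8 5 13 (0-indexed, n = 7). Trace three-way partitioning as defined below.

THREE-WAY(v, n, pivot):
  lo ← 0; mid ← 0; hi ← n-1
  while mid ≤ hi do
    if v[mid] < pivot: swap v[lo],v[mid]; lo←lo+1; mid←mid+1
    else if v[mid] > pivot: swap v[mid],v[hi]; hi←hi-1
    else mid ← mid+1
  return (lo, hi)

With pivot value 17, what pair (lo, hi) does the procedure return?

(6, 6)

pivot = 17; lo=0, mid=0, hi=6
v[mid]=3<17: swap v[0],v[0]; lo=1,mid=1 → 3 16 17 10 8 5 13
v[mid]=16<17: swap v[1],v[1]; lo=2,mid=2 → 3 16 17 10 8 5 13
v[mid]=17=17: mid=3
v[mid]=10<17: swap v[2],v[3]; lo=3,mid=4 → 3 16 10 17 8 5 13
v[mid]=8<17: swap v[3],v[4]; lo=4,mid=5 → 3 16 10 8 17 5 13
v[mid]=5<17: swap v[4],v[5]; lo=5,mid=6 → 3 16 10 8 5 17 13
v[mid]=13<17: swap v[5],v[6]; lo=6,mid=7 → 3 16 10 8 5 13 17
end: lo=6, hi=6; v = 3 16 10 8 5 13 17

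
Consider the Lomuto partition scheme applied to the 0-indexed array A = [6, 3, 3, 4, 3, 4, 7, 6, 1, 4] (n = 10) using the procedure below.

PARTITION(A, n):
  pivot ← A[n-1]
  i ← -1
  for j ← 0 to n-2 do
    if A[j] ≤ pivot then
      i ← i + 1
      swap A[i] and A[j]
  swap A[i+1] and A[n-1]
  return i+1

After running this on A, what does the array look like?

[3, 3, 4, 3, 4, 1, 4, 6, 6, 7]

pivot=4, i=-1
j=0: 6>4, skip
j=1: 3≤4, i=0, swap(0,1) ⇒ [3, 6, 3, 4, 3, 4, 7, 6, 1, 4]
j=2: 3≤4, i=1, swap(1,2) ⇒ [3, 3, 6, 4, 3, 4, 7, 6, 1, 4]
j=3: 4≤4, i=2, swap(2,3) ⇒ [3, 3, 4, 6, 3, 4, 7, 6, 1, 4]
j=4: 3≤4, i=3, swap(3,4) ⇒ [3, 3, 4, 3, 6, 4, 7, 6, 1, 4]
j=5: 4≤4, i=4, swap(4,5) ⇒ [3, 3, 4, 3, 4, 6, 7, 6, 1, 4]
j=6: 7>4, skip
j=7: 6>4, skip
j=8: 1≤4, i=5, swap(5,8) ⇒ [3, 3, 4, 3, 4, 1, 7, 6, 6, 4]
swap(6,9) ⇒ [3, 3, 4, 3, 4, 1, 4, 6, 6, 7]; return 6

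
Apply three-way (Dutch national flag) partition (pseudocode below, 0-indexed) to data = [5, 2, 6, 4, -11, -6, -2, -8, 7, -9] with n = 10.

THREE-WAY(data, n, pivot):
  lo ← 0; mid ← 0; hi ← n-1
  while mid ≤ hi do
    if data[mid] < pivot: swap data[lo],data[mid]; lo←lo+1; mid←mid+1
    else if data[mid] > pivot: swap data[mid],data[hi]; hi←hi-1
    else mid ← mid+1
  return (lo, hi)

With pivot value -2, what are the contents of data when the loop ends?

[-9, -8, -6, -11, -2, 4, 6, 7, 2, 5]

lo=0 mid=0 hi=9
5>-2: swap(0,9), hi=8 ⇒ [-9, 2, 6, 4, -11, -6, -2, -8, 7, 5]
-9<-2: swap(0,0), lo=1 mid=1 ⇒ [-9, 2, 6, 4, -11, -6, -2, -8, 7, 5]
2>-2: swap(1,8), hi=7 ⇒ [-9, 7, 6, 4, -11, -6, -2, -8, 2, 5]
7>-2: swap(1,7), hi=6 ⇒ [-9, -8, 6, 4, -11, -6, -2, 7, 2, 5]
-8<-2: swap(1,1), lo=2 mid=2 ⇒ [-9, -8, 6, 4, -11, -6, -2, 7, 2, 5]
6>-2: swap(2,6), hi=5 ⇒ [-9, -8, -2, 4, -11, -6, 6, 7, 2, 5]
-2=-2: mid=3
4>-2: swap(3,5), hi=4 ⇒ [-9, -8, -2, -6, -11, 4, 6, 7, 2, 5]
-6<-2: swap(2,3), lo=3 mid=4 ⇒ [-9, -8, -6, -2, -11, 4, 6, 7, 2, 5]
-11<-2: swap(3,4), lo=4 mid=5 ⇒ [-9, -8, -6, -11, -2, 4, 6, 7, 2, 5]
done. lo=4 hi=4; data=[-9, -8, -6, -11, -2, 4, 6, 7, 2, 5]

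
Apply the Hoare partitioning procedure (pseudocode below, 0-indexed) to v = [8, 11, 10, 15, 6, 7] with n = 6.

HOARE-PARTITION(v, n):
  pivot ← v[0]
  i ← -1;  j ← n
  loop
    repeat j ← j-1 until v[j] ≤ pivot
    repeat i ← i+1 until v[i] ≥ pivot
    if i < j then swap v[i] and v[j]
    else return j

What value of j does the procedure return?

pivot = v[0] = 8; i = -1, j = 6
j→5 (v[5]=7≤8), i→0 (v[0]=8≥8); i<j, swap → [7, 11, 10, 15, 6, 8]
j→4 (v[4]=6≤8), i→1 (v[1]=11≥8); i<j, swap → [7, 6, 10, 15, 11, 8]
j→1, i→2; i≥j, return j=1. v = [7, 6, 10, 15, 11, 8]

1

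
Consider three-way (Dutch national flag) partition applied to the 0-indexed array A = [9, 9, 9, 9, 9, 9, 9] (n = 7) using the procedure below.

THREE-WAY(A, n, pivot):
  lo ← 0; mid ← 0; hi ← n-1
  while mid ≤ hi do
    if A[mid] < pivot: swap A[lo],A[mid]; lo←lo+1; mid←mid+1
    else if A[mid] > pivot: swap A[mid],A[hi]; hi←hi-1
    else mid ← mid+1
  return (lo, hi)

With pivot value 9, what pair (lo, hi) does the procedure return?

(0, 6)

pivot = 9; lo=0, mid=0, hi=6
A[mid]=9=9: mid=1
A[mid]=9=9: mid=2
A[mid]=9=9: mid=3
A[mid]=9=9: mid=4
A[mid]=9=9: mid=5
A[mid]=9=9: mid=6
A[mid]=9=9: mid=7
end: lo=0, hi=6; A = [9, 9, 9, 9, 9, 9, 9]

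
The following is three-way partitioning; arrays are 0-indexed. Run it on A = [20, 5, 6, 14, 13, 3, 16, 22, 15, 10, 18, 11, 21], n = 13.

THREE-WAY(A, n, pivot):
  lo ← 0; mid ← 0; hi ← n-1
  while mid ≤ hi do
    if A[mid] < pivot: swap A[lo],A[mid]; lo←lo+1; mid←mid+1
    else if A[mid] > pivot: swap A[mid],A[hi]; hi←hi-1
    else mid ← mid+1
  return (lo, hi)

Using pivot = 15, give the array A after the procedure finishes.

[11, 5, 6, 14, 13, 3, 10, 15, 22, 18, 16, 21, 20]

lo=0 mid=0 hi=12
20>15: swap(0,12), hi=11 ⇒ [21, 5, 6, 14, 13, 3, 16, 22, 15, 10, 18, 11, 20]
21>15: swap(0,11), hi=10 ⇒ [11, 5, 6, 14, 13, 3, 16, 22, 15, 10, 18, 21, 20]
11<15: swap(0,0), lo=1 mid=1 ⇒ [11, 5, 6, 14, 13, 3, 16, 22, 15, 10, 18, 21, 20]
5<15: swap(1,1), lo=2 mid=2 ⇒ [11, 5, 6, 14, 13, 3, 16, 22, 15, 10, 18, 21, 20]
6<15: swap(2,2), lo=3 mid=3 ⇒ [11, 5, 6, 14, 13, 3, 16, 22, 15, 10, 18, 21, 20]
14<15: swap(3,3), lo=4 mid=4 ⇒ [11, 5, 6, 14, 13, 3, 16, 22, 15, 10, 18, 21, 20]
13<15: swap(4,4), lo=5 mid=5 ⇒ [11, 5, 6, 14, 13, 3, 16, 22, 15, 10, 18, 21, 20]
3<15: swap(5,5), lo=6 mid=6 ⇒ [11, 5, 6, 14, 13, 3, 16, 22, 15, 10, 18, 21, 20]
16>15: swap(6,10), hi=9 ⇒ [11, 5, 6, 14, 13, 3, 18, 22, 15, 10, 16, 21, 20]
18>15: swap(6,9), hi=8 ⇒ [11, 5, 6, 14, 13, 3, 10, 22, 15, 18, 16, 21, 20]
10<15: swap(6,6), lo=7 mid=7 ⇒ [11, 5, 6, 14, 13, 3, 10, 22, 15, 18, 16, 21, 20]
22>15: swap(7,8), hi=7 ⇒ [11, 5, 6, 14, 13, 3, 10, 15, 22, 18, 16, 21, 20]
15=15: mid=8
done. lo=7 hi=7; A=[11, 5, 6, 14, 13, 3, 10, 15, 22, 18, 16, 21, 20]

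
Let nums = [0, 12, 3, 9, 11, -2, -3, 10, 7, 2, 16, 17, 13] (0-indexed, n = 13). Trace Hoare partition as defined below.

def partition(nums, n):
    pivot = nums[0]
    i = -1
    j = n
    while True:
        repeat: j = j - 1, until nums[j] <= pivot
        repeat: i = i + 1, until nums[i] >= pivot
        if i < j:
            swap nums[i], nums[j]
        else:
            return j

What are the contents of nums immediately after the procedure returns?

pivot=0
j stops at 6 (-3), i stops at 0 (0); swap ⇒ [-3, 12, 3, 9, 11, -2, 0, 10, 7, 2, 16, 17, 13]
j stops at 5 (-2), i stops at 1 (12); swap ⇒ [-3, -2, 3, 9, 11, 12, 0, 10, 7, 2, 16, 17, 13]
j stops at 1, i stops at 2; i≥j ⇒ return 1. nums=[-3, -2, 3, 9, 11, 12, 0, 10, 7, 2, 16, 17, 13]

[-3, -2, 3, 9, 11, 12, 0, 10, 7, 2, 16, 17, 13]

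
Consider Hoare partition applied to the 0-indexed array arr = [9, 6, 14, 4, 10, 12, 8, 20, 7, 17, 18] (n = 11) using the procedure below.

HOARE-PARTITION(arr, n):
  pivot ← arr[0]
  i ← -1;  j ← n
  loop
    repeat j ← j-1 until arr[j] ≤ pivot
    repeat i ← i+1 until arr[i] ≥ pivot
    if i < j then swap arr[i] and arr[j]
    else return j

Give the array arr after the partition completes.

pivot=9
j stops at 8 (7), i stops at 0 (9); swap ⇒ [7, 6, 14, 4, 10, 12, 8, 20, 9, 17, 18]
j stops at 6 (8), i stops at 2 (14); swap ⇒ [7, 6, 8, 4, 10, 12, 14, 20, 9, 17, 18]
j stops at 3, i stops at 4; i≥j ⇒ return 3. arr=[7, 6, 8, 4, 10, 12, 14, 20, 9, 17, 18]

[7, 6, 8, 4, 10, 12, 14, 20, 9, 17, 18]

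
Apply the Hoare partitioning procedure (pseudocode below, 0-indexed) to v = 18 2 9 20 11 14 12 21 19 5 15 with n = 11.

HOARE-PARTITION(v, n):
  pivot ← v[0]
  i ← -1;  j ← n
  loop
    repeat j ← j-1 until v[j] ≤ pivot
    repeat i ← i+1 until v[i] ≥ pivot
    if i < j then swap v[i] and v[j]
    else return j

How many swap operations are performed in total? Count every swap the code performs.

pivot=18
j stops at 10 (15), i stops at 0 (18); swap ⇒ 15 2 9 20 11 14 12 21 19 5 18
j stops at 9 (5), i stops at 3 (20); swap ⇒ 15 2 9 5 11 14 12 21 19 20 18
j stops at 6, i stops at 7; i≥j ⇒ return 6. v=15 2 9 5 11 14 12 21 19 20 18

2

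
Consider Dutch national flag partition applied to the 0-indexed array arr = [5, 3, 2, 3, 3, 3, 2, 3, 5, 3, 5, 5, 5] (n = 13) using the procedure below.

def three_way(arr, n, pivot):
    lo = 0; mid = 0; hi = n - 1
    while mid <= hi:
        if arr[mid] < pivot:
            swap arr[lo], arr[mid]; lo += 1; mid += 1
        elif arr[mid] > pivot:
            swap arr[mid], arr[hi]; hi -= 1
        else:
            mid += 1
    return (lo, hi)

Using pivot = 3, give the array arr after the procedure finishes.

[2, 2, 3, 3, 3, 3, 3, 3, 5, 5, 5, 5, 5]

lo=0 mid=0 hi=12
5>3: swap(0,12), hi=11 ⇒ [5, 3, 2, 3, 3, 3, 2, 3, 5, 3, 5, 5, 5]
5>3: swap(0,11), hi=10 ⇒ [5, 3, 2, 3, 3, 3, 2, 3, 5, 3, 5, 5, 5]
5>3: swap(0,10), hi=9 ⇒ [5, 3, 2, 3, 3, 3, 2, 3, 5, 3, 5, 5, 5]
5>3: swap(0,9), hi=8 ⇒ [3, 3, 2, 3, 3, 3, 2, 3, 5, 5, 5, 5, 5]
3=3: mid=1
3=3: mid=2
2<3: swap(0,2), lo=1 mid=3 ⇒ [2, 3, 3, 3, 3, 3, 2, 3, 5, 5, 5, 5, 5]
3=3: mid=4
3=3: mid=5
3=3: mid=6
2<3: swap(1,6), lo=2 mid=7 ⇒ [2, 2, 3, 3, 3, 3, 3, 3, 5, 5, 5, 5, 5]
3=3: mid=8
5>3: swap(8,8), hi=7 ⇒ [2, 2, 3, 3, 3, 3, 3, 3, 5, 5, 5, 5, 5]
done. lo=2 hi=7; arr=[2, 2, 3, 3, 3, 3, 3, 3, 5, 5, 5, 5, 5]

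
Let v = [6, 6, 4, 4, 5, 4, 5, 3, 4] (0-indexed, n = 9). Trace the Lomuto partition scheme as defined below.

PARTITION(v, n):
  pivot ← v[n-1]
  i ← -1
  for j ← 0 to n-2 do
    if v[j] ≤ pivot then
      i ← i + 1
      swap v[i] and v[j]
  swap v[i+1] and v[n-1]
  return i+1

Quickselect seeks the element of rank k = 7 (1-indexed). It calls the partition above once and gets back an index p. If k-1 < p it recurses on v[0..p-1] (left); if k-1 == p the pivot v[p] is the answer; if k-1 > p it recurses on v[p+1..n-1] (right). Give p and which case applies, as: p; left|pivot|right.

pivot = v[8] = 4; i = -1
j=0: v[0]=6 > 4 → no swap
j=1: v[1]=6 > 4 → no swap
j=2: v[2]=4 ≤ 4 → i=0, swap v[0],v[2] → [4, 6, 6, 4, 5, 4, 5, 3, 4]
j=3: v[3]=4 ≤ 4 → i=1, swap v[1],v[3] → [4, 4, 6, 6, 5, 4, 5, 3, 4]
j=4: v[4]=5 > 4 → no swap
j=5: v[5]=4 ≤ 4 → i=2, swap v[2],v[5] → [4, 4, 4, 6, 5, 6, 5, 3, 4]
j=6: v[6]=5 > 4 → no swap
j=7: v[7]=3 ≤ 4 → i=3, swap v[3],v[7] → [4, 4, 4, 3, 5, 6, 5, 6, 4]
final swap v[4],v[8] → [4, 4, 4, 3, 4, 6, 5, 6, 5]; return 4
p = 4; k-1 = 6 > 4 ⇒ right

4; right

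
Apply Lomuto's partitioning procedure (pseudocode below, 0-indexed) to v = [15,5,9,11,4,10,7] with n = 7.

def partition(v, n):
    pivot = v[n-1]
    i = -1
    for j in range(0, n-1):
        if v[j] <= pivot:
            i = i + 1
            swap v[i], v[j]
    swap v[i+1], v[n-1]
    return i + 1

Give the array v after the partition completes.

pivot=7, i=-1
j=0: 15>7, skip
j=1: 5≤7, i=0, swap(0,1) ⇒ [5,15,9,11,4,10,7]
j=2: 9>7, skip
j=3: 11>7, skip
j=4: 4≤7, i=1, swap(1,4) ⇒ [5,4,9,11,15,10,7]
j=5: 10>7, skip
swap(2,6) ⇒ [5,4,7,11,15,10,9]; return 2

[5,4,7,11,15,10,9]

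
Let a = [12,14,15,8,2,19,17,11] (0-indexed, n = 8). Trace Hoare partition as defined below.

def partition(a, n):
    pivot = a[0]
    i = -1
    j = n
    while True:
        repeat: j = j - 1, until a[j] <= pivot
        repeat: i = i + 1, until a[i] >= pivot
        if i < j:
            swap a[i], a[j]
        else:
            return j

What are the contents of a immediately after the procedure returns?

pivot = a[0] = 12; i = -1, j = 8
j→7 (a[7]=11≤12), i→0 (a[0]=12≥12); i<j, swap → [11,14,15,8,2,19,17,12]
j→4 (a[4]=2≤12), i→1 (a[1]=14≥12); i<j, swap → [11,2,15,8,14,19,17,12]
j→3 (a[3]=8≤12), i→2 (a[2]=15≥12); i<j, swap → [11,2,8,15,14,19,17,12]
j→2, i→3; i≥j, return j=2. a = [11,2,8,15,14,19,17,12]

[11,2,8,15,14,19,17,12]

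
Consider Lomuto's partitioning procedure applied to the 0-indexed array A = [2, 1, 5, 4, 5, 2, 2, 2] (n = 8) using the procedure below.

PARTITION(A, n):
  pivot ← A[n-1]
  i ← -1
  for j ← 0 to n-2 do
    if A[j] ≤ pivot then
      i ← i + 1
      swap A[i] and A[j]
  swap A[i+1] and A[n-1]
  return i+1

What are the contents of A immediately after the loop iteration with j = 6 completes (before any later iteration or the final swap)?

[2, 1, 2, 2, 5, 5, 4, 2]

pivot = A[7] = 2; i = -1
j=0: A[0]=2 ≤ 2 → i=0, swap A[0],A[0] (no change) → [2, 1, 5, 4, 5, 2, 2, 2]
j=1: A[1]=1 ≤ 2 → i=1, swap A[1],A[1] (no change) → [2, 1, 5, 4, 5, 2, 2, 2]
j=2: A[2]=5 > 2 → no swap
j=3: A[3]=4 > 2 → no swap
j=4: A[4]=5 > 2 → no swap
j=5: A[5]=2 ≤ 2 → i=2, swap A[2],A[5] → [2, 1, 2, 4, 5, 5, 2, 2]
j=6: A[6]=2 ≤ 2 → i=3, swap A[3],A[6] → [2, 1, 2, 2, 5, 5, 4, 2]
(after j=6) A = [2, 1, 2, 2, 5, 5, 4, 2]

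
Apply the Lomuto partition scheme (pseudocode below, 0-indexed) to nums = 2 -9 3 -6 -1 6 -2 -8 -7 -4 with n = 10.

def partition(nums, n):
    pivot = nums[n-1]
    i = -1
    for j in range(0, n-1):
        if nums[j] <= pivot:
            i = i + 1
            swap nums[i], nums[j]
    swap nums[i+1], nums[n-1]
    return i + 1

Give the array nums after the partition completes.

pivot=-4, i=-1
j=0: 2>-4, skip
j=1: -9≤-4, i=0, swap(0,1) ⇒ -9 2 3 -6 -1 6 -2 -8 -7 -4
j=2: 3>-4, skip
j=3: -6≤-4, i=1, swap(1,3) ⇒ -9 -6 3 2 -1 6 -2 -8 -7 -4
j=4: -1>-4, skip
j=5: 6>-4, skip
j=6: -2>-4, skip
j=7: -8≤-4, i=2, swap(2,7) ⇒ -9 -6 -8 2 -1 6 -2 3 -7 -4
j=8: -7≤-4, i=3, swap(3,8) ⇒ -9 -6 -8 -7 -1 6 -2 3 2 -4
swap(4,9) ⇒ -9 -6 -8 -7 -4 6 -2 3 2 -1; return 4

-9 -6 -8 -7 -4 6 -2 3 2 -1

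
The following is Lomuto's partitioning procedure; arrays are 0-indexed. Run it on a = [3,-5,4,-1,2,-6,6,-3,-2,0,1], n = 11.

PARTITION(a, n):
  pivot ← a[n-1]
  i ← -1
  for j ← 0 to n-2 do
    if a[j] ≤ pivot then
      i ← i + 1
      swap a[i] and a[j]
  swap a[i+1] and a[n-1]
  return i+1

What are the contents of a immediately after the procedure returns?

[-5,-1,-6,-3,-2,0,1,3,2,4,6]

pivot = a[10] = 1; i = -1
j=0: a[0]=3 > 1 → no swap
j=1: a[1]=-5 ≤ 1 → i=0, swap a[0],a[1] → [-5,3,4,-1,2,-6,6,-3,-2,0,1]
j=2: a[2]=4 > 1 → no swap
j=3: a[3]=-1 ≤ 1 → i=1, swap a[1],a[3] → [-5,-1,4,3,2,-6,6,-3,-2,0,1]
j=4: a[4]=2 > 1 → no swap
j=5: a[5]=-6 ≤ 1 → i=2, swap a[2],a[5] → [-5,-1,-6,3,2,4,6,-3,-2,0,1]
j=6: a[6]=6 > 1 → no swap
j=7: a[7]=-3 ≤ 1 → i=3, swap a[3],a[7] → [-5,-1,-6,-3,2,4,6,3,-2,0,1]
j=8: a[8]=-2 ≤ 1 → i=4, swap a[4],a[8] → [-5,-1,-6,-3,-2,4,6,3,2,0,1]
j=9: a[9]=0 ≤ 1 → i=5, swap a[5],a[9] → [-5,-1,-6,-3,-2,0,6,3,2,4,1]
final swap a[6],a[10] → [-5,-1,-6,-3,-2,0,1,3,2,4,6]; return 6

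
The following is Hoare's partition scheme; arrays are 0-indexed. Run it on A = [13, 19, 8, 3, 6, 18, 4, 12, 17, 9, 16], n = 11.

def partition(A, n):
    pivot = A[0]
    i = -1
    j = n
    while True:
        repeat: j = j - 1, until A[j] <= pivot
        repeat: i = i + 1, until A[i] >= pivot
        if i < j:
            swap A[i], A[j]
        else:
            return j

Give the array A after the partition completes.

pivot = A[0] = 13; i = -1, j = 11
j→9 (A[9]=9≤13), i→0 (A[0]=13≥13); i<j, swap → [9, 19, 8, 3, 6, 18, 4, 12, 17, 13, 16]
j→7 (A[7]=12≤13), i→1 (A[1]=19≥13); i<j, swap → [9, 12, 8, 3, 6, 18, 4, 19, 17, 13, 16]
j→6 (A[6]=4≤13), i→5 (A[5]=18≥13); i<j, swap → [9, 12, 8, 3, 6, 4, 18, 19, 17, 13, 16]
j→5, i→6; i≥j, return j=5. A = [9, 12, 8, 3, 6, 4, 18, 19, 17, 13, 16]

[9, 12, 8, 3, 6, 4, 18, 19, 17, 13, 16]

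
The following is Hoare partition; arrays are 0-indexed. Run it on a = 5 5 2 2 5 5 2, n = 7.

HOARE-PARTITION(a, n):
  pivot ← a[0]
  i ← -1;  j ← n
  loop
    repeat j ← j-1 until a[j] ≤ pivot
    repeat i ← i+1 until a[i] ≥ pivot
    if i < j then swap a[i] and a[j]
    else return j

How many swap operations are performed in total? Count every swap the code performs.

pivot = a[0] = 5; i = -1, j = 7
j→6 (a[6]=2≤5), i→0 (a[0]=5≥5); i<j, swap → 2 5 2 2 5 5 5
j→5 (a[5]=5≤5), i→1 (a[1]=5≥5); i<j, swap → 2 5 2 2 5 5 5
j→4, i→4; i≥j, return j=4. a = 2 5 2 2 5 5 5

2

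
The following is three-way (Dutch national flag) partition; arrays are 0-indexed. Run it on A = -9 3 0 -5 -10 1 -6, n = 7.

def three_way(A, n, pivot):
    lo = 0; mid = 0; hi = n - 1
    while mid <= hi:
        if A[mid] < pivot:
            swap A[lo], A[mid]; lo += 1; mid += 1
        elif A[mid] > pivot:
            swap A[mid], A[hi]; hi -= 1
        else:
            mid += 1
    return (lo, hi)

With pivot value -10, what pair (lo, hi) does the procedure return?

pivot = -10; lo=0, mid=0, hi=6
A[mid]=-9>-10: swap A[0],A[6]; hi=5 → -6 3 0 -5 -10 1 -9
A[mid]=-6>-10: swap A[0],A[5]; hi=4 → 1 3 0 -5 -10 -6 -9
A[mid]=1>-10: swap A[0],A[4]; hi=3 → -10 3 0 -5 1 -6 -9
A[mid]=-10=-10: mid=1
A[mid]=3>-10: swap A[1],A[3]; hi=2 → -10 -5 0 3 1 -6 -9
A[mid]=-5>-10: swap A[1],A[2]; hi=1 → -10 0 -5 3 1 -6 -9
A[mid]=0>-10: swap A[1],A[1]; hi=0 → -10 0 -5 3 1 -6 -9
end: lo=0, hi=0; A = -10 0 -5 3 1 -6 -9

(0, 0)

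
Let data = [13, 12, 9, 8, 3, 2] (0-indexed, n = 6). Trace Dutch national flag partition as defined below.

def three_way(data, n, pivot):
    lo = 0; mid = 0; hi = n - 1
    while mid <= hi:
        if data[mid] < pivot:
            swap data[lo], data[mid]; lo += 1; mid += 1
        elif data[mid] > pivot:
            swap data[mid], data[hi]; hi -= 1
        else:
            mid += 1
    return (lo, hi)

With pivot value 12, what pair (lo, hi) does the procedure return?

lo=0 mid=0 hi=5
13>12: swap(0,5), hi=4 ⇒ [2, 12, 9, 8, 3, 13]
2<12: swap(0,0), lo=1 mid=1 ⇒ [2, 12, 9, 8, 3, 13]
12=12: mid=2
9<12: swap(1,2), lo=2 mid=3 ⇒ [2, 9, 12, 8, 3, 13]
8<12: swap(2,3), lo=3 mid=4 ⇒ [2, 9, 8, 12, 3, 13]
3<12: swap(3,4), lo=4 mid=5 ⇒ [2, 9, 8, 3, 12, 13]
done. lo=4 hi=4; data=[2, 9, 8, 3, 12, 13]

(4, 4)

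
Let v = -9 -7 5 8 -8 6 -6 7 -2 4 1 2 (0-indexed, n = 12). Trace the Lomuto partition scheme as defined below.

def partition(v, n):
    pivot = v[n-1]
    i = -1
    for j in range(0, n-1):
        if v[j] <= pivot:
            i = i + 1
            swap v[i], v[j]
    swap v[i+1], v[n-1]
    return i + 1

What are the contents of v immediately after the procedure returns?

-9 -7 -8 -6 -2 1 2 7 5 4 6 8

pivot = v[11] = 2; i = -1
j=0: v[0]=-9 ≤ 2 → i=0, swap v[0],v[0] (no change) → -9 -7 5 8 -8 6 -6 7 -2 4 1 2
j=1: v[1]=-7 ≤ 2 → i=1, swap v[1],v[1] (no change) → -9 -7 5 8 -8 6 -6 7 -2 4 1 2
j=2: v[2]=5 > 2 → no swap
j=3: v[3]=8 > 2 → no swap
j=4: v[4]=-8 ≤ 2 → i=2, swap v[2],v[4] → -9 -7 -8 8 5 6 -6 7 -2 4 1 2
j=5: v[5]=6 > 2 → no swap
j=6: v[6]=-6 ≤ 2 → i=3, swap v[3],v[6] → -9 -7 -8 -6 5 6 8 7 -2 4 1 2
j=7: v[7]=7 > 2 → no swap
j=8: v[8]=-2 ≤ 2 → i=4, swap v[4],v[8] → -9 -7 -8 -6 -2 6 8 7 5 4 1 2
j=9: v[9]=4 > 2 → no swap
j=10: v[10]=1 ≤ 2 → i=5, swap v[5],v[10] → -9 -7 -8 -6 -2 1 8 7 5 4 6 2
final swap v[6],v[11] → -9 -7 -8 -6 -2 1 2 7 5 4 6 8; return 6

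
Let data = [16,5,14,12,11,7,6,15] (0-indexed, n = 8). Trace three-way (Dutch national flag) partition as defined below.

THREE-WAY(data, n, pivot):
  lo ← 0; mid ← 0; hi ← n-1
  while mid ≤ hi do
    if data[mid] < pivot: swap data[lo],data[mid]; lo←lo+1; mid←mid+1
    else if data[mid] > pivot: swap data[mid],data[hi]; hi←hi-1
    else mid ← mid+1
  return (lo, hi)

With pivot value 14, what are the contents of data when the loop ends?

[6,5,12,11,7,14,15,16]

lo=0 mid=0 hi=7
16>14: swap(0,7), hi=6 ⇒ [15,5,14,12,11,7,6,16]
15>14: swap(0,6), hi=5 ⇒ [6,5,14,12,11,7,15,16]
6<14: swap(0,0), lo=1 mid=1 ⇒ [6,5,14,12,11,7,15,16]
5<14: swap(1,1), lo=2 mid=2 ⇒ [6,5,14,12,11,7,15,16]
14=14: mid=3
12<14: swap(2,3), lo=3 mid=4 ⇒ [6,5,12,14,11,7,15,16]
11<14: swap(3,4), lo=4 mid=5 ⇒ [6,5,12,11,14,7,15,16]
7<14: swap(4,5), lo=5 mid=6 ⇒ [6,5,12,11,7,14,15,16]
done. lo=5 hi=5; data=[6,5,12,11,7,14,15,16]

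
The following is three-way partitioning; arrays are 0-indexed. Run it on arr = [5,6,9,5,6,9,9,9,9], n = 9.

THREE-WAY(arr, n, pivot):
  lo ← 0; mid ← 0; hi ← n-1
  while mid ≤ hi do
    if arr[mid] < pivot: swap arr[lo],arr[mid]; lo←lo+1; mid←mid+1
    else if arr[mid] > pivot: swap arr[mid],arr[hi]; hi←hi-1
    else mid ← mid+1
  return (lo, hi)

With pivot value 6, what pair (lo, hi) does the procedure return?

(2, 3)

lo=0 mid=0 hi=8
5<6: swap(0,0), lo=1 mid=1 ⇒ [5,6,9,5,6,9,9,9,9]
6=6: mid=2
9>6: swap(2,8), hi=7 ⇒ [5,6,9,5,6,9,9,9,9]
9>6: swap(2,7), hi=6 ⇒ [5,6,9,5,6,9,9,9,9]
9>6: swap(2,6), hi=5 ⇒ [5,6,9,5,6,9,9,9,9]
9>6: swap(2,5), hi=4 ⇒ [5,6,9,5,6,9,9,9,9]
9>6: swap(2,4), hi=3 ⇒ [5,6,6,5,9,9,9,9,9]
6=6: mid=3
5<6: swap(1,3), lo=2 mid=4 ⇒ [5,5,6,6,9,9,9,9,9]
done. lo=2 hi=3; arr=[5,5,6,6,9,9,9,9,9]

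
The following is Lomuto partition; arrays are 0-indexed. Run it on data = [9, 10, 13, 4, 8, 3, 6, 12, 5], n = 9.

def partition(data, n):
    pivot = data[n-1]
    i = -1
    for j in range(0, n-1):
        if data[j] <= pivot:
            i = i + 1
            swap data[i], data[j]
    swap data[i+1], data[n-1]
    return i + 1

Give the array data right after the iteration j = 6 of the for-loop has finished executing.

pivot = data[8] = 5; i = -1
j=0: data[0]=9 > 5 → no swap
j=1: data[1]=10 > 5 → no swap
j=2: data[2]=13 > 5 → no swap
j=3: data[3]=4 ≤ 5 → i=0, swap data[0],data[3] → [4, 10, 13, 9, 8, 3, 6, 12, 5]
j=4: data[4]=8 > 5 → no swap
j=5: data[5]=3 ≤ 5 → i=1, swap data[1],data[5] → [4, 3, 13, 9, 8, 10, 6, 12, 5]
j=6: data[6]=6 > 5 → no swap
(after j=6) data = [4, 3, 13, 9, 8, 10, 6, 12, 5]

[4, 3, 13, 9, 8, 10, 6, 12, 5]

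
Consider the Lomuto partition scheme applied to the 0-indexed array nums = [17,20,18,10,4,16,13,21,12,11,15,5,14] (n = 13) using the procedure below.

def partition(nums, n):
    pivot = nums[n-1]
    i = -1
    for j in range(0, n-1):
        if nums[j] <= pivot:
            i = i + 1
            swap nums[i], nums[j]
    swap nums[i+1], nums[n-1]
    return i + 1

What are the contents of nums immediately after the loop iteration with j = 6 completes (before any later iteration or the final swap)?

[10,4,13,17,20,16,18,21,12,11,15,5,14]

pivot = nums[12] = 14; i = -1
j=0: nums[0]=17 > 14 → no swap
j=1: nums[1]=20 > 14 → no swap
j=2: nums[2]=18 > 14 → no swap
j=3: nums[3]=10 ≤ 14 → i=0, swap nums[0],nums[3] → [10,20,18,17,4,16,13,21,12,11,15,5,14]
j=4: nums[4]=4 ≤ 14 → i=1, swap nums[1],nums[4] → [10,4,18,17,20,16,13,21,12,11,15,5,14]
j=5: nums[5]=16 > 14 → no swap
j=6: nums[6]=13 ≤ 14 → i=2, swap nums[2],nums[6] → [10,4,13,17,20,16,18,21,12,11,15,5,14]
(after j=6) nums = [10,4,13,17,20,16,18,21,12,11,15,5,14]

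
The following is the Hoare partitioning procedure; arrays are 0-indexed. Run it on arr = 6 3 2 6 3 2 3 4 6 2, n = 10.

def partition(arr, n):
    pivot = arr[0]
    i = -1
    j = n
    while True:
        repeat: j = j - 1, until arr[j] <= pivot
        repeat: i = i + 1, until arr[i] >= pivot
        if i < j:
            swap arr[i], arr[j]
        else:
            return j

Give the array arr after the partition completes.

2 3 2 6 3 2 3 4 6 6

pivot = arr[0] = 6; i = -1, j = 10
j→9 (arr[9]=2≤6), i→0 (arr[0]=6≥6); i<j, swap → 2 3 2 6 3 2 3 4 6 6
j→8 (arr[8]=6≤6), i→3 (arr[3]=6≥6); i<j, swap → 2 3 2 6 3 2 3 4 6 6
j→7, i→8; i≥j, return j=7. arr = 2 3 2 6 3 2 3 4 6 6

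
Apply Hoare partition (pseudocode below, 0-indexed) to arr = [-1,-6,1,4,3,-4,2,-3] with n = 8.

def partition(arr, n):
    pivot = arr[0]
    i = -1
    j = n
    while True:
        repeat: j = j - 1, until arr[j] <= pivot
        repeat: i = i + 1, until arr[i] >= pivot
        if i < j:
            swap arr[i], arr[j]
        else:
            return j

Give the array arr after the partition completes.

pivot = arr[0] = -1; i = -1, j = 8
j→7 (arr[7]=-3≤-1), i→0 (arr[0]=-1≥-1); i<j, swap → [-3,-6,1,4,3,-4,2,-1]
j→5 (arr[5]=-4≤-1), i→2 (arr[2]=1≥-1); i<j, swap → [-3,-6,-4,4,3,1,2,-1]
j→2, i→3; i≥j, return j=2. arr = [-3,-6,-4,4,3,1,2,-1]

[-3,-6,-4,4,3,1,2,-1]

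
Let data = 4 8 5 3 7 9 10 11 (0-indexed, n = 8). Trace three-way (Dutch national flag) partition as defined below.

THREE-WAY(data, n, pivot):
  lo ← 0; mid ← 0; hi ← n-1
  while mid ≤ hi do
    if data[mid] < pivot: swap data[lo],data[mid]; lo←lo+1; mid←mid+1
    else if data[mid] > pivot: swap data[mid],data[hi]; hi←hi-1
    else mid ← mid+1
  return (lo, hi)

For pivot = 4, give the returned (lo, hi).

lo=0 mid=0 hi=7
4=4: mid=1
8>4: swap(1,7), hi=6 ⇒ 4 11 5 3 7 9 10 8
11>4: swap(1,6), hi=5 ⇒ 4 10 5 3 7 9 11 8
10>4: swap(1,5), hi=4 ⇒ 4 9 5 3 7 10 11 8
9>4: swap(1,4), hi=3 ⇒ 4 7 5 3 9 10 11 8
7>4: swap(1,3), hi=2 ⇒ 4 3 5 7 9 10 11 8
3<4: swap(0,1), lo=1 mid=2 ⇒ 3 4 5 7 9 10 11 8
5>4: swap(2,2), hi=1 ⇒ 3 4 5 7 9 10 11 8
done. lo=1 hi=1; data=3 4 5 7 9 10 11 8

(1, 1)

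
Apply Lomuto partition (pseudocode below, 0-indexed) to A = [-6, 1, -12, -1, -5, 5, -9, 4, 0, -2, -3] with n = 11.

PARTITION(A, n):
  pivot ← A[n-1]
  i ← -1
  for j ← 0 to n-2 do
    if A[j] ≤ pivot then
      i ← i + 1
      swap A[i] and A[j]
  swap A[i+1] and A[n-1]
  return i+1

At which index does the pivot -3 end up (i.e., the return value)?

4

pivot = A[10] = -3; i = -1
j=0: A[0]=-6 ≤ -3 → i=0, swap A[0],A[0] (no change) → [-6, 1, -12, -1, -5, 5, -9, 4, 0, -2, -3]
j=1: A[1]=1 > -3 → no swap
j=2: A[2]=-12 ≤ -3 → i=1, swap A[1],A[2] → [-6, -12, 1, -1, -5, 5, -9, 4, 0, -2, -3]
j=3: A[3]=-1 > -3 → no swap
j=4: A[4]=-5 ≤ -3 → i=2, swap A[2],A[4] → [-6, -12, -5, -1, 1, 5, -9, 4, 0, -2, -3]
j=5: A[5]=5 > -3 → no swap
j=6: A[6]=-9 ≤ -3 → i=3, swap A[3],A[6] → [-6, -12, -5, -9, 1, 5, -1, 4, 0, -2, -3]
j=7: A[7]=4 > -3 → no swap
j=8: A[8]=0 > -3 → no swap
j=9: A[9]=-2 > -3 → no swap
final swap A[4],A[10] → [-6, -12, -5, -9, -3, 5, -1, 4, 0, -2, 1]; return 4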